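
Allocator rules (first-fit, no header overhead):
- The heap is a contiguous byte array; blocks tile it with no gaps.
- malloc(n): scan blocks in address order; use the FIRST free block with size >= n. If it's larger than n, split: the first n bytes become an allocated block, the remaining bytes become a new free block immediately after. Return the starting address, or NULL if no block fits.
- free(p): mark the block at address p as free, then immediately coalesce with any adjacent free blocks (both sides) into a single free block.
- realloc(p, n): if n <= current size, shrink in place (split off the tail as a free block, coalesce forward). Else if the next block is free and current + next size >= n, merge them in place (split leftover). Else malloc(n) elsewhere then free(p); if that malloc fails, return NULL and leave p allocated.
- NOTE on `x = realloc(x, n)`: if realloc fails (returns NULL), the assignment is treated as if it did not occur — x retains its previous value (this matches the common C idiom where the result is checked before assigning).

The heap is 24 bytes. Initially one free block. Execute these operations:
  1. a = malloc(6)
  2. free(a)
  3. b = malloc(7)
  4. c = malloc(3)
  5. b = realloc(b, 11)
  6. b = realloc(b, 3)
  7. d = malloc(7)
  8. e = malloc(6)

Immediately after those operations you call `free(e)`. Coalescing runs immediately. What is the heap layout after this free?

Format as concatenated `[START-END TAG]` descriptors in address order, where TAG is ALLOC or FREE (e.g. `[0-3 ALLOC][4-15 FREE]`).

Op 1: a = malloc(6) -> a = 0; heap: [0-5 ALLOC][6-23 FREE]
Op 2: free(a) -> (freed a); heap: [0-23 FREE]
Op 3: b = malloc(7) -> b = 0; heap: [0-6 ALLOC][7-23 FREE]
Op 4: c = malloc(3) -> c = 7; heap: [0-6 ALLOC][7-9 ALLOC][10-23 FREE]
Op 5: b = realloc(b, 11) -> b = 10; heap: [0-6 FREE][7-9 ALLOC][10-20 ALLOC][21-23 FREE]
Op 6: b = realloc(b, 3) -> b = 10; heap: [0-6 FREE][7-9 ALLOC][10-12 ALLOC][13-23 FREE]
Op 7: d = malloc(7) -> d = 0; heap: [0-6 ALLOC][7-9 ALLOC][10-12 ALLOC][13-23 FREE]
Op 8: e = malloc(6) -> e = 13; heap: [0-6 ALLOC][7-9 ALLOC][10-12 ALLOC][13-18 ALLOC][19-23 FREE]
free(e): e = 13 -> block [13-18 ALLOC]; mark free, coalesce with adjacent free neighbors -> [0-6 ALLOC][7-9 ALLOC][10-12 ALLOC][13-23 FREE]

Answer: [0-6 ALLOC][7-9 ALLOC][10-12 ALLOC][13-23 FREE]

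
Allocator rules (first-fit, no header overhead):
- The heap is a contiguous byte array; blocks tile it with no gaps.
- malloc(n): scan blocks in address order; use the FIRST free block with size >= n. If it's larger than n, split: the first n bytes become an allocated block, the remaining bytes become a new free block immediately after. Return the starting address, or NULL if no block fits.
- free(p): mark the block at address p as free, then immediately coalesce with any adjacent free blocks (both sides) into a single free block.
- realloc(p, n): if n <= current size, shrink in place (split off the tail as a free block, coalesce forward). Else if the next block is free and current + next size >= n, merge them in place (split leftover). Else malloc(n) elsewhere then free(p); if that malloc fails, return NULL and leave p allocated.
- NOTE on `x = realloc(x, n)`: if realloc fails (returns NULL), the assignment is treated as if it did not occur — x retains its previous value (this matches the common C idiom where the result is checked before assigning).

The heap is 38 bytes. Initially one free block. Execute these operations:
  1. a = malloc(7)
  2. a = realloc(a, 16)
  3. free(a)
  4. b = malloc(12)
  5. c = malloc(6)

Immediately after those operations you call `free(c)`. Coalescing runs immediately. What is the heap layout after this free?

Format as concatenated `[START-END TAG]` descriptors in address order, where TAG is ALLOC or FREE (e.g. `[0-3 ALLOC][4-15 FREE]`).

Op 1: a = malloc(7) -> a = 0; heap: [0-6 ALLOC][7-37 FREE]
Op 2: a = realloc(a, 16) -> a = 0; heap: [0-15 ALLOC][16-37 FREE]
Op 3: free(a) -> (freed a); heap: [0-37 FREE]
Op 4: b = malloc(12) -> b = 0; heap: [0-11 ALLOC][12-37 FREE]
Op 5: c = malloc(6) -> c = 12; heap: [0-11 ALLOC][12-17 ALLOC][18-37 FREE]
free(c): c = 12 -> block [12-17 ALLOC]; mark free, coalesce with adjacent free neighbors -> [0-11 ALLOC][12-37 FREE]

Answer: [0-11 ALLOC][12-37 FREE]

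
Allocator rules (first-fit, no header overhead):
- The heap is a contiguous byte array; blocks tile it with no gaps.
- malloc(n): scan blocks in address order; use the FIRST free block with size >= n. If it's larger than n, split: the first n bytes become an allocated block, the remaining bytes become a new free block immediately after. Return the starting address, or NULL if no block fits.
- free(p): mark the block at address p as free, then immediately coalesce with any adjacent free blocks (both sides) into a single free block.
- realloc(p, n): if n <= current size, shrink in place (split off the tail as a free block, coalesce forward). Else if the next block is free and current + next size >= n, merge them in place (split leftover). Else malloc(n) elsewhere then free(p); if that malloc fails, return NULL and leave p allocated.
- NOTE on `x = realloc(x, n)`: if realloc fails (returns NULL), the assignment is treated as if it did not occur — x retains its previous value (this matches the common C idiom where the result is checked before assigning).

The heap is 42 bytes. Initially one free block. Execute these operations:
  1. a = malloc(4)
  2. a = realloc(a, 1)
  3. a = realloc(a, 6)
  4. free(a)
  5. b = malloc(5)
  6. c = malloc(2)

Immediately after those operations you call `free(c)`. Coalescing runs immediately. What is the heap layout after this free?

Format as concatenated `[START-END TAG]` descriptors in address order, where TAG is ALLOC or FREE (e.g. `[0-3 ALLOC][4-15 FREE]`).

Op 1: a = malloc(4) -> a = 0; heap: [0-3 ALLOC][4-41 FREE]
Op 2: a = realloc(a, 1) -> a = 0; heap: [0-0 ALLOC][1-41 FREE]
Op 3: a = realloc(a, 6) -> a = 0; heap: [0-5 ALLOC][6-41 FREE]
Op 4: free(a) -> (freed a); heap: [0-41 FREE]
Op 5: b = malloc(5) -> b = 0; heap: [0-4 ALLOC][5-41 FREE]
Op 6: c = malloc(2) -> c = 5; heap: [0-4 ALLOC][5-6 ALLOC][7-41 FREE]
free(c): c = 5 -> block [5-6 ALLOC]; mark free, coalesce with adjacent free neighbors -> [0-4 ALLOC][5-41 FREE]

Answer: [0-4 ALLOC][5-41 FREE]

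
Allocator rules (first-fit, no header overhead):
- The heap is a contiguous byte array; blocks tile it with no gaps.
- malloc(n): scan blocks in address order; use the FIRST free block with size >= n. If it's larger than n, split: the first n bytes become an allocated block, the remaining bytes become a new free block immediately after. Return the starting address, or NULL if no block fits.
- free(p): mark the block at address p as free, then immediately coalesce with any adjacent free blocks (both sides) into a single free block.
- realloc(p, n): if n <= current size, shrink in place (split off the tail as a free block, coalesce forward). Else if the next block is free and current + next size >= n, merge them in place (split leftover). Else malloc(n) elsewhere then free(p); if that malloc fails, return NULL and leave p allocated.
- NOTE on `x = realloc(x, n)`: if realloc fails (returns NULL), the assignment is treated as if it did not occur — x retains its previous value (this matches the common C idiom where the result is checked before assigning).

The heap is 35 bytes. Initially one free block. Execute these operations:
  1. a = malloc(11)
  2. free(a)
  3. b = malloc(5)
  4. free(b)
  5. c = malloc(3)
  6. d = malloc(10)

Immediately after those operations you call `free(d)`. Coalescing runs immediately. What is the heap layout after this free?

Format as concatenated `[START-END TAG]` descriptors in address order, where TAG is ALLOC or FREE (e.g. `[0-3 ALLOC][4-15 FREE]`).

Op 1: a = malloc(11) -> a = 0; heap: [0-10 ALLOC][11-34 FREE]
Op 2: free(a) -> (freed a); heap: [0-34 FREE]
Op 3: b = malloc(5) -> b = 0; heap: [0-4 ALLOC][5-34 FREE]
Op 4: free(b) -> (freed b); heap: [0-34 FREE]
Op 5: c = malloc(3) -> c = 0; heap: [0-2 ALLOC][3-34 FREE]
Op 6: d = malloc(10) -> d = 3; heap: [0-2 ALLOC][3-12 ALLOC][13-34 FREE]
free(d): d = 3 -> block [3-12 ALLOC]; mark free, coalesce with adjacent free neighbors -> [0-2 ALLOC][3-34 FREE]

Answer: [0-2 ALLOC][3-34 FREE]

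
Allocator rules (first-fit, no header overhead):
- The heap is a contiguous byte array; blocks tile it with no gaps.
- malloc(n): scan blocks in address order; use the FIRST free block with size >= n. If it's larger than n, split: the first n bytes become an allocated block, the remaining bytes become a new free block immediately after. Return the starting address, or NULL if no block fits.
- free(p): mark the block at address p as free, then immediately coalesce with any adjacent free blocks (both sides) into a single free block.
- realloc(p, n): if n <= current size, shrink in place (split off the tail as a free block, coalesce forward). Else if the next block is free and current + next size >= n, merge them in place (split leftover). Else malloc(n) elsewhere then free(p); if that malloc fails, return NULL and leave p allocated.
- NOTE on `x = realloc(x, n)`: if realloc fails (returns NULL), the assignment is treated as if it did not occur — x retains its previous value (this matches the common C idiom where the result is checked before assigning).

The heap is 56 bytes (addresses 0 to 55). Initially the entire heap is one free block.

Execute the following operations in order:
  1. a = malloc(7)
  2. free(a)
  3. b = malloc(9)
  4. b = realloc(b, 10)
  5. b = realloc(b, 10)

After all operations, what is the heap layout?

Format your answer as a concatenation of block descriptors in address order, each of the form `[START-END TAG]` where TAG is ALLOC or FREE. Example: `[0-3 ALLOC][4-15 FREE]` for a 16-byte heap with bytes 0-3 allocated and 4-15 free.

Answer: [0-9 ALLOC][10-55 FREE]

Derivation:
Op 1: a = malloc(7) -> a = 0; heap: [0-6 ALLOC][7-55 FREE]
Op 2: free(a) -> (freed a); heap: [0-55 FREE]
Op 3: b = malloc(9) -> b = 0; heap: [0-8 ALLOC][9-55 FREE]
Op 4: b = realloc(b, 10) -> b = 0; heap: [0-9 ALLOC][10-55 FREE]
Op 5: b = realloc(b, 10) -> b = 0; heap: [0-9 ALLOC][10-55 FREE]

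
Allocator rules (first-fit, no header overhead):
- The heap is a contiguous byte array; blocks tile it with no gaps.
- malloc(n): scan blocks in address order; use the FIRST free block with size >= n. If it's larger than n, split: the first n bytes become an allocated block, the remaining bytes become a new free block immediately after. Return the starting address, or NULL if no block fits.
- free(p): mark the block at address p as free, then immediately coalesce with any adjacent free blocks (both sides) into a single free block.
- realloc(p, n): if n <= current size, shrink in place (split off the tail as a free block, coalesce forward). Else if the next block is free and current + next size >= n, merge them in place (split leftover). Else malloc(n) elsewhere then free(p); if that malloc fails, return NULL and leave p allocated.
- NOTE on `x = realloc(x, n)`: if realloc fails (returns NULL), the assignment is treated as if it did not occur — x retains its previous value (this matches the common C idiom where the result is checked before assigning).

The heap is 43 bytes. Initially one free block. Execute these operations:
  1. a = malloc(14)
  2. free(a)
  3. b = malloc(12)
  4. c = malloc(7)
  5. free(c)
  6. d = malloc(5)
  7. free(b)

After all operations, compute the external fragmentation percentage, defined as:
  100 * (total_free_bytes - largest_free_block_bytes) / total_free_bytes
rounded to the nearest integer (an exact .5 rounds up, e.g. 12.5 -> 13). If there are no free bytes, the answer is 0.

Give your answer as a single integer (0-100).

Answer: 32

Derivation:
Op 1: a = malloc(14) -> a = 0; heap: [0-13 ALLOC][14-42 FREE]
Op 2: free(a) -> (freed a); heap: [0-42 FREE]
Op 3: b = malloc(12) -> b = 0; heap: [0-11 ALLOC][12-42 FREE]
Op 4: c = malloc(7) -> c = 12; heap: [0-11 ALLOC][12-18 ALLOC][19-42 FREE]
Op 5: free(c) -> (freed c); heap: [0-11 ALLOC][12-42 FREE]
Op 6: d = malloc(5) -> d = 12; heap: [0-11 ALLOC][12-16 ALLOC][17-42 FREE]
Op 7: free(b) -> (freed b); heap: [0-11 FREE][12-16 ALLOC][17-42 FREE]
Free blocks: [12 26] total_free=38 largest=26 -> 100*(38-26)/38 = 1200/38 ≈ 31.579 -> rounds to 32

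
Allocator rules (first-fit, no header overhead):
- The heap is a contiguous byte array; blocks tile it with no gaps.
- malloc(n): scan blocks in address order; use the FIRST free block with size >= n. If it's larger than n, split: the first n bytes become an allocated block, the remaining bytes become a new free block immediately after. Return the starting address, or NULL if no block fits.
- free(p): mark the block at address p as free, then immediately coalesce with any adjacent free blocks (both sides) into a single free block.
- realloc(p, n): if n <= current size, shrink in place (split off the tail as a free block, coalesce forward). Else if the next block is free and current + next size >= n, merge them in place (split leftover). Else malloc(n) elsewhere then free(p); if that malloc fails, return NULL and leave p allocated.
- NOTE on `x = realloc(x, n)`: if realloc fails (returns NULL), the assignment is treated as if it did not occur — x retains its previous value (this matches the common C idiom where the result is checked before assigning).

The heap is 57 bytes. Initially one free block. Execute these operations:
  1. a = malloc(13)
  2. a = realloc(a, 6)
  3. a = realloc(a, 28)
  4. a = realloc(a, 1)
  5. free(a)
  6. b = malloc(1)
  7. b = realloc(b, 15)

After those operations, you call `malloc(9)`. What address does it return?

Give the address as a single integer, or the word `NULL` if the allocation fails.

Op 1: a = malloc(13) -> a = 0; heap: [0-12 ALLOC][13-56 FREE]
Op 2: a = realloc(a, 6) -> a = 0; heap: [0-5 ALLOC][6-56 FREE]
Op 3: a = realloc(a, 28) -> a = 0; heap: [0-27 ALLOC][28-56 FREE]
Op 4: a = realloc(a, 1) -> a = 0; heap: [0-0 ALLOC][1-56 FREE]
Op 5: free(a) -> (freed a); heap: [0-56 FREE]
Op 6: b = malloc(1) -> b = 0; heap: [0-0 ALLOC][1-56 FREE]
Op 7: b = realloc(b, 15) -> b = 0; heap: [0-14 ALLOC][15-56 FREE]
malloc(9): first-fit scan over [0-14 ALLOC][15-56 FREE] -> 15

Answer: 15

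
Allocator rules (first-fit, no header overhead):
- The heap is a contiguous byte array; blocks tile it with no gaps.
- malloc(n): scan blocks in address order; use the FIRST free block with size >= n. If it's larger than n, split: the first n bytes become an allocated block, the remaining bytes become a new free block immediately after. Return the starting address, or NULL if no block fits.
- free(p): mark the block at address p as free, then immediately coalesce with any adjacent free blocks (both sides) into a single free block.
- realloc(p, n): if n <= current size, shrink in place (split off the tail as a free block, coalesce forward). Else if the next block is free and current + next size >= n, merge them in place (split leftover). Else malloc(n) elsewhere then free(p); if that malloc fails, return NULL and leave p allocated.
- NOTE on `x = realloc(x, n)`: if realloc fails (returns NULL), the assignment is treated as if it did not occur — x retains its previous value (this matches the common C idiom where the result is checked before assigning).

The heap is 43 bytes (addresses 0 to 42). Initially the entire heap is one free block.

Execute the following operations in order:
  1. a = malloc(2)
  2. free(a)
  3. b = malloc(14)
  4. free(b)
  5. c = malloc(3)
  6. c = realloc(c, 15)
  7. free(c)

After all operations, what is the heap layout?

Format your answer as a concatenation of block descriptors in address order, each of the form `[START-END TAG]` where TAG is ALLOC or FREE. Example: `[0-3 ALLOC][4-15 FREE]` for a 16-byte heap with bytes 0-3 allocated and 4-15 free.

Answer: [0-42 FREE]

Derivation:
Op 1: a = malloc(2) -> a = 0; heap: [0-1 ALLOC][2-42 FREE]
Op 2: free(a) -> (freed a); heap: [0-42 FREE]
Op 3: b = malloc(14) -> b = 0; heap: [0-13 ALLOC][14-42 FREE]
Op 4: free(b) -> (freed b); heap: [0-42 FREE]
Op 5: c = malloc(3) -> c = 0; heap: [0-2 ALLOC][3-42 FREE]
Op 6: c = realloc(c, 15) -> c = 0; heap: [0-14 ALLOC][15-42 FREE]
Op 7: free(c) -> (freed c); heap: [0-42 FREE]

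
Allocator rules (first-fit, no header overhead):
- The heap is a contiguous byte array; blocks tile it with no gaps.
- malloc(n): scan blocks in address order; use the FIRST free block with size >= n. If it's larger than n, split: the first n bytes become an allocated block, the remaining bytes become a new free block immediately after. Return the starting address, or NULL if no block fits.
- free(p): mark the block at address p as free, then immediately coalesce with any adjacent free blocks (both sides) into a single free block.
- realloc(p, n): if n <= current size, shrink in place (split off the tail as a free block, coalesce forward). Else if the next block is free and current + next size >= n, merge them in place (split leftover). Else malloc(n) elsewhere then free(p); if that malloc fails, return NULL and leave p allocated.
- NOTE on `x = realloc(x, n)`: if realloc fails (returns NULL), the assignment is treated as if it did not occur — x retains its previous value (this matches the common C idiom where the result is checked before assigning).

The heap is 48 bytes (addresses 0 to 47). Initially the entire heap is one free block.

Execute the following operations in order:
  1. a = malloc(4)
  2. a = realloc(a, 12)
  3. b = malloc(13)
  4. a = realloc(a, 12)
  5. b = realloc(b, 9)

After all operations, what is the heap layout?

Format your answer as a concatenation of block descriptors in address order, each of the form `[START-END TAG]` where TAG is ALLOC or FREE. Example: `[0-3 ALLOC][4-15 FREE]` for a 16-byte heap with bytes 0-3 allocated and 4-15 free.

Answer: [0-11 ALLOC][12-20 ALLOC][21-47 FREE]

Derivation:
Op 1: a = malloc(4) -> a = 0; heap: [0-3 ALLOC][4-47 FREE]
Op 2: a = realloc(a, 12) -> a = 0; heap: [0-11 ALLOC][12-47 FREE]
Op 3: b = malloc(13) -> b = 12; heap: [0-11 ALLOC][12-24 ALLOC][25-47 FREE]
Op 4: a = realloc(a, 12) -> a = 0; heap: [0-11 ALLOC][12-24 ALLOC][25-47 FREE]
Op 5: b = realloc(b, 9) -> b = 12; heap: [0-11 ALLOC][12-20 ALLOC][21-47 FREE]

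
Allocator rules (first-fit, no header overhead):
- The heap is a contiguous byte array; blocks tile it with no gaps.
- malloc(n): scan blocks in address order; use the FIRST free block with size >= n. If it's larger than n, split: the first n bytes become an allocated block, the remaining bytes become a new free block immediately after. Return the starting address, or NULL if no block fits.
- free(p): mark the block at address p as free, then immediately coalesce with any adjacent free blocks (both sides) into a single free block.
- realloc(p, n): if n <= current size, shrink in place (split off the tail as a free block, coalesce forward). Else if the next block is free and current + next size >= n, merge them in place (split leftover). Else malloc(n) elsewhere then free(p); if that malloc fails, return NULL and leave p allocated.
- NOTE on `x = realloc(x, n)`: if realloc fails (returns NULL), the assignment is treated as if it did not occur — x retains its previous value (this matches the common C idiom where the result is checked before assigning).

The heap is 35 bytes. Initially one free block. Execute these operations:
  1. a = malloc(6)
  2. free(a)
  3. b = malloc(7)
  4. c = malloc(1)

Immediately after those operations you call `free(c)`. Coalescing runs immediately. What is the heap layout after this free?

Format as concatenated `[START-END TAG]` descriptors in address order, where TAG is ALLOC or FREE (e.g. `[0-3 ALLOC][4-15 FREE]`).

Answer: [0-6 ALLOC][7-34 FREE]

Derivation:
Op 1: a = malloc(6) -> a = 0; heap: [0-5 ALLOC][6-34 FREE]
Op 2: free(a) -> (freed a); heap: [0-34 FREE]
Op 3: b = malloc(7) -> b = 0; heap: [0-6 ALLOC][7-34 FREE]
Op 4: c = malloc(1) -> c = 7; heap: [0-6 ALLOC][7-7 ALLOC][8-34 FREE]
free(c): c = 7 -> block [7-7 ALLOC]; mark free, coalesce with adjacent free neighbors -> [0-6 ALLOC][7-34 FREE]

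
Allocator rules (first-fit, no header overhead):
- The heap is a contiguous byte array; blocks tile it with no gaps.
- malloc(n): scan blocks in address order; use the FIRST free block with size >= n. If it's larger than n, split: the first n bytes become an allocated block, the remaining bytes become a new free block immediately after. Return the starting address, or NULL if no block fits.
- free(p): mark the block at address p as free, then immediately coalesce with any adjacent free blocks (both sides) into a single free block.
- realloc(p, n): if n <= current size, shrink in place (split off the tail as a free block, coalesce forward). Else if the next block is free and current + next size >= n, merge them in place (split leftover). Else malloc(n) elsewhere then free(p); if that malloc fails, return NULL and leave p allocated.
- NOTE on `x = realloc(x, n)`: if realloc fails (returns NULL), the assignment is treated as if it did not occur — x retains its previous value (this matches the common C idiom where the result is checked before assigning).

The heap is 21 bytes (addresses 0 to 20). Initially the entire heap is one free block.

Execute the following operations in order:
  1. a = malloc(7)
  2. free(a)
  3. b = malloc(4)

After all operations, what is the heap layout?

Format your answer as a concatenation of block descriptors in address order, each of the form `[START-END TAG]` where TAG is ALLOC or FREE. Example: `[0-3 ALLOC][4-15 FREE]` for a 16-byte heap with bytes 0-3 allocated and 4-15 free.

Answer: [0-3 ALLOC][4-20 FREE]

Derivation:
Op 1: a = malloc(7) -> a = 0; heap: [0-6 ALLOC][7-20 FREE]
Op 2: free(a) -> (freed a); heap: [0-20 FREE]
Op 3: b = malloc(4) -> b = 0; heap: [0-3 ALLOC][4-20 FREE]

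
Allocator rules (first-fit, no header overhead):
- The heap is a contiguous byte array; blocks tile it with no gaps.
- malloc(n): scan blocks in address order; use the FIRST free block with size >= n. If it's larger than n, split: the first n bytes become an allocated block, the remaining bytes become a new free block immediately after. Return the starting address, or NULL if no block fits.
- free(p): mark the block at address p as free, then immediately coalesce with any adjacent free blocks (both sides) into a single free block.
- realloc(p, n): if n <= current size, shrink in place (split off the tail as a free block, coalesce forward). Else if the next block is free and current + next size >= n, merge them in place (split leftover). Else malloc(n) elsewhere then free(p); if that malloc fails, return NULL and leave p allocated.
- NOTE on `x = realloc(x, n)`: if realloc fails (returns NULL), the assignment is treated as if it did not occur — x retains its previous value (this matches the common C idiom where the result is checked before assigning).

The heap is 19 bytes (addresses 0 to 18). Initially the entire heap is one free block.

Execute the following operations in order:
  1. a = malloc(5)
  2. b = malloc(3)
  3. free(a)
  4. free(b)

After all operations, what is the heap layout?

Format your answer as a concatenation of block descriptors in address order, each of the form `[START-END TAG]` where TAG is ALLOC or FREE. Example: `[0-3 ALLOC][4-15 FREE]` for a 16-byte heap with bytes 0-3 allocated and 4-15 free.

Op 1: a = malloc(5) -> a = 0; heap: [0-4 ALLOC][5-18 FREE]
Op 2: b = malloc(3) -> b = 5; heap: [0-4 ALLOC][5-7 ALLOC][8-18 FREE]
Op 3: free(a) -> (freed a); heap: [0-4 FREE][5-7 ALLOC][8-18 FREE]
Op 4: free(b) -> (freed b); heap: [0-18 FREE]

Answer: [0-18 FREE]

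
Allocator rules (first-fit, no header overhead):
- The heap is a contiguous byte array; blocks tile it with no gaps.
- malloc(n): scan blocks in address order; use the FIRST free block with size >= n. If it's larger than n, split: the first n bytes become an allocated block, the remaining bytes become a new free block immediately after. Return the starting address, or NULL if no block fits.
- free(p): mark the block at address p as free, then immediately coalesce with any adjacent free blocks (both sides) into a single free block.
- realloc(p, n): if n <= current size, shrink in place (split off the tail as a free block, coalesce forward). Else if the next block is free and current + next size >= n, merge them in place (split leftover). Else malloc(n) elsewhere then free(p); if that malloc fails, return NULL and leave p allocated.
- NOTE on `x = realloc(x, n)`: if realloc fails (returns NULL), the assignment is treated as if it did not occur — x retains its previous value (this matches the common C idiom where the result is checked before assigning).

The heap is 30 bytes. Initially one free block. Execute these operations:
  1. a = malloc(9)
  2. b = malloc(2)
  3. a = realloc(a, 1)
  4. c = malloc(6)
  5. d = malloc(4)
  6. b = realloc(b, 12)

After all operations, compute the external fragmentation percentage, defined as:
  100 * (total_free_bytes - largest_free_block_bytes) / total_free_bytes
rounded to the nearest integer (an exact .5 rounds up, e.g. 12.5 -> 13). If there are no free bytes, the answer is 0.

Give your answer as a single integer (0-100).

Op 1: a = malloc(9) -> a = 0; heap: [0-8 ALLOC][9-29 FREE]
Op 2: b = malloc(2) -> b = 9; heap: [0-8 ALLOC][9-10 ALLOC][11-29 FREE]
Op 3: a = realloc(a, 1) -> a = 0; heap: [0-0 ALLOC][1-8 FREE][9-10 ALLOC][11-29 FREE]
Op 4: c = malloc(6) -> c = 1; heap: [0-0 ALLOC][1-6 ALLOC][7-8 FREE][9-10 ALLOC][11-29 FREE]
Op 5: d = malloc(4) -> d = 11; heap: [0-0 ALLOC][1-6 ALLOC][7-8 FREE][9-10 ALLOC][11-14 ALLOC][15-29 FREE]
Op 6: b = realloc(b, 12) -> b = 15; heap: [0-0 ALLOC][1-6 ALLOC][7-10 FREE][11-14 ALLOC][15-26 ALLOC][27-29 FREE]
Free blocks: [4 3] total_free=7 largest=4 -> 100*(7-4)/7 = 300/7 ≈ 42.857 -> rounds to 43

Answer: 43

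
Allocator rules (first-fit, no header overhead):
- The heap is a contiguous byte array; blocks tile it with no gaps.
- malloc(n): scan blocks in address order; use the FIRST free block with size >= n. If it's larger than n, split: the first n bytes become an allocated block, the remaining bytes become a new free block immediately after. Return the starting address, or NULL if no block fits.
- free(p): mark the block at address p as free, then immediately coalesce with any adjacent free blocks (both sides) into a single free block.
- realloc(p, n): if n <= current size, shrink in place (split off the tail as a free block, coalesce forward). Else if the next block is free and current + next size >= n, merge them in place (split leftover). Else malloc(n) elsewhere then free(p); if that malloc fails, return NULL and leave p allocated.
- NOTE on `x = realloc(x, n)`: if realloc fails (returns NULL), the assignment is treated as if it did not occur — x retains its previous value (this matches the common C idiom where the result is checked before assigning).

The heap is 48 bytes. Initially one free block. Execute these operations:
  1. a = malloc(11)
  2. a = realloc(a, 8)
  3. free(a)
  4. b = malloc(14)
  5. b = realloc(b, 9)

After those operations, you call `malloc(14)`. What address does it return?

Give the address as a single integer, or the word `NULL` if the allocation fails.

Op 1: a = malloc(11) -> a = 0; heap: [0-10 ALLOC][11-47 FREE]
Op 2: a = realloc(a, 8) -> a = 0; heap: [0-7 ALLOC][8-47 FREE]
Op 3: free(a) -> (freed a); heap: [0-47 FREE]
Op 4: b = malloc(14) -> b = 0; heap: [0-13 ALLOC][14-47 FREE]
Op 5: b = realloc(b, 9) -> b = 0; heap: [0-8 ALLOC][9-47 FREE]
malloc(14): first-fit scan over [0-8 ALLOC][9-47 FREE] -> 9

Answer: 9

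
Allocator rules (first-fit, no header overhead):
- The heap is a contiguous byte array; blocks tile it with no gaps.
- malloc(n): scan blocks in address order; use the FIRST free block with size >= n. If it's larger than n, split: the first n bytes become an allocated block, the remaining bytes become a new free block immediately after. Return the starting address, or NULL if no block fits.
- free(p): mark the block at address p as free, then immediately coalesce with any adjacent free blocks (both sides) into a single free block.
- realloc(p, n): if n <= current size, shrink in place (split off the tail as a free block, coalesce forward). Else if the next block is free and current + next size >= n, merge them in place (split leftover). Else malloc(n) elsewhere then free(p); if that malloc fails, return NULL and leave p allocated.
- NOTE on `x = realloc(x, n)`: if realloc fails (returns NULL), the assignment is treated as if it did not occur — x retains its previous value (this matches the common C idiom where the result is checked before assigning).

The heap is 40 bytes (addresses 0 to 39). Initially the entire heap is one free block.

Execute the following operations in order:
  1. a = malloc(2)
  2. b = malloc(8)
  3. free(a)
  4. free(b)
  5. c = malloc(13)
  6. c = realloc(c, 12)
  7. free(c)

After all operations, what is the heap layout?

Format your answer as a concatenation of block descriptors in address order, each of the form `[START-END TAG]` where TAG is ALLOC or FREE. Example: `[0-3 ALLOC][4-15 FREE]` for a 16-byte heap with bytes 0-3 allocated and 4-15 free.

Op 1: a = malloc(2) -> a = 0; heap: [0-1 ALLOC][2-39 FREE]
Op 2: b = malloc(8) -> b = 2; heap: [0-1 ALLOC][2-9 ALLOC][10-39 FREE]
Op 3: free(a) -> (freed a); heap: [0-1 FREE][2-9 ALLOC][10-39 FREE]
Op 4: free(b) -> (freed b); heap: [0-39 FREE]
Op 5: c = malloc(13) -> c = 0; heap: [0-12 ALLOC][13-39 FREE]
Op 6: c = realloc(c, 12) -> c = 0; heap: [0-11 ALLOC][12-39 FREE]
Op 7: free(c) -> (freed c); heap: [0-39 FREE]

Answer: [0-39 FREE]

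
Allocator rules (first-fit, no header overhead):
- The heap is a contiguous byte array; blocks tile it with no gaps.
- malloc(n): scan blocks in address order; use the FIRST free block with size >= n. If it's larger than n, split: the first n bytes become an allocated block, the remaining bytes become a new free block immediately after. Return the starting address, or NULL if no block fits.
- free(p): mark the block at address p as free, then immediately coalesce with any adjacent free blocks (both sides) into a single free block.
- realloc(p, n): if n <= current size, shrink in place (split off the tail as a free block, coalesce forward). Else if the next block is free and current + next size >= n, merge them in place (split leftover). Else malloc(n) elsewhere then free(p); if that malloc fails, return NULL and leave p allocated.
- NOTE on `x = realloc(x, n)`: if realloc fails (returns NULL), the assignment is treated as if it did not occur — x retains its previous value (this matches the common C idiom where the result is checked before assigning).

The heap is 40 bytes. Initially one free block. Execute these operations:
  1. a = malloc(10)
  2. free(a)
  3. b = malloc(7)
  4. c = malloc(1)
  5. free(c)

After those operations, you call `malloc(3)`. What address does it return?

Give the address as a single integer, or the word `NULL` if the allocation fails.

Answer: 7

Derivation:
Op 1: a = malloc(10) -> a = 0; heap: [0-9 ALLOC][10-39 FREE]
Op 2: free(a) -> (freed a); heap: [0-39 FREE]
Op 3: b = malloc(7) -> b = 0; heap: [0-6 ALLOC][7-39 FREE]
Op 4: c = malloc(1) -> c = 7; heap: [0-6 ALLOC][7-7 ALLOC][8-39 FREE]
Op 5: free(c) -> (freed c); heap: [0-6 ALLOC][7-39 FREE]
malloc(3): first-fit scan over [0-6 ALLOC][7-39 FREE] -> 7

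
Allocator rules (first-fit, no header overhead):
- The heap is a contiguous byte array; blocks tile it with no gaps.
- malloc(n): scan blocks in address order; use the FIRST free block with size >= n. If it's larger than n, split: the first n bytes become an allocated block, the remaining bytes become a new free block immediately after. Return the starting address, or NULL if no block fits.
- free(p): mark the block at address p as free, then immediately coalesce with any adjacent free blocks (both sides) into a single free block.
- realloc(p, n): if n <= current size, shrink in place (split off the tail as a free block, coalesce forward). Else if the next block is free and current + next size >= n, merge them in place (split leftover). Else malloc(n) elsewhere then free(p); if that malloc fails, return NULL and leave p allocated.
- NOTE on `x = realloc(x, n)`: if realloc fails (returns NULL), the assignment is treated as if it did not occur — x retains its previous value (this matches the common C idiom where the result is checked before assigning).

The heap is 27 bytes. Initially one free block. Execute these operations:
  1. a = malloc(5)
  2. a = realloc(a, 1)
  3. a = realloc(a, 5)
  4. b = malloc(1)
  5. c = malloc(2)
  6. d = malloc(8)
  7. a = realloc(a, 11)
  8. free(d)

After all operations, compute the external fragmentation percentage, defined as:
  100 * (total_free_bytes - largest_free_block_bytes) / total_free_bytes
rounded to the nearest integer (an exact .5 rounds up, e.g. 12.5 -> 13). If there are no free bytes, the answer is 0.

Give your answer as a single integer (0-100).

Op 1: a = malloc(5) -> a = 0; heap: [0-4 ALLOC][5-26 FREE]
Op 2: a = realloc(a, 1) -> a = 0; heap: [0-0 ALLOC][1-26 FREE]
Op 3: a = realloc(a, 5) -> a = 0; heap: [0-4 ALLOC][5-26 FREE]
Op 4: b = malloc(1) -> b = 5; heap: [0-4 ALLOC][5-5 ALLOC][6-26 FREE]
Op 5: c = malloc(2) -> c = 6; heap: [0-4 ALLOC][5-5 ALLOC][6-7 ALLOC][8-26 FREE]
Op 6: d = malloc(8) -> d = 8; heap: [0-4 ALLOC][5-5 ALLOC][6-7 ALLOC][8-15 ALLOC][16-26 FREE]
Op 7: a = realloc(a, 11) -> a = 16; heap: [0-4 FREE][5-5 ALLOC][6-7 ALLOC][8-15 ALLOC][16-26 ALLOC]
Op 8: free(d) -> (freed d); heap: [0-4 FREE][5-5 ALLOC][6-7 ALLOC][8-15 FREE][16-26 ALLOC]
Free blocks: [5 8] total_free=13 largest=8 -> 100*(13-8)/13 = 500/13 ≈ 38.462 -> rounds to 38

Answer: 38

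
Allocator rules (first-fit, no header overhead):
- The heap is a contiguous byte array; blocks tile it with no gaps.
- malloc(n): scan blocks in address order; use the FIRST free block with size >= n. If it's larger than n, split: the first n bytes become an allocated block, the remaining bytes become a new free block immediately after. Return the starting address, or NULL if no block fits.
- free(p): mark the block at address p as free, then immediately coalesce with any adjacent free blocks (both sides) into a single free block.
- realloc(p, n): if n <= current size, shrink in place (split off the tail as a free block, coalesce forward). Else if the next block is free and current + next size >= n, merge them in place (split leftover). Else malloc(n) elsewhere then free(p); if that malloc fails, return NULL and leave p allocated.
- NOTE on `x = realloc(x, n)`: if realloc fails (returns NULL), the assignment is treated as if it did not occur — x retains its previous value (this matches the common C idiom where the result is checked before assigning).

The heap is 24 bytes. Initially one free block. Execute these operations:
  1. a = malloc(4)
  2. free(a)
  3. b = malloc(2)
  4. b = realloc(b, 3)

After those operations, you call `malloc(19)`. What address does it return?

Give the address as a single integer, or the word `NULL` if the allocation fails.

Answer: 3

Derivation:
Op 1: a = malloc(4) -> a = 0; heap: [0-3 ALLOC][4-23 FREE]
Op 2: free(a) -> (freed a); heap: [0-23 FREE]
Op 3: b = malloc(2) -> b = 0; heap: [0-1 ALLOC][2-23 FREE]
Op 4: b = realloc(b, 3) -> b = 0; heap: [0-2 ALLOC][3-23 FREE]
malloc(19): first-fit scan over [0-2 ALLOC][3-23 FREE] -> 3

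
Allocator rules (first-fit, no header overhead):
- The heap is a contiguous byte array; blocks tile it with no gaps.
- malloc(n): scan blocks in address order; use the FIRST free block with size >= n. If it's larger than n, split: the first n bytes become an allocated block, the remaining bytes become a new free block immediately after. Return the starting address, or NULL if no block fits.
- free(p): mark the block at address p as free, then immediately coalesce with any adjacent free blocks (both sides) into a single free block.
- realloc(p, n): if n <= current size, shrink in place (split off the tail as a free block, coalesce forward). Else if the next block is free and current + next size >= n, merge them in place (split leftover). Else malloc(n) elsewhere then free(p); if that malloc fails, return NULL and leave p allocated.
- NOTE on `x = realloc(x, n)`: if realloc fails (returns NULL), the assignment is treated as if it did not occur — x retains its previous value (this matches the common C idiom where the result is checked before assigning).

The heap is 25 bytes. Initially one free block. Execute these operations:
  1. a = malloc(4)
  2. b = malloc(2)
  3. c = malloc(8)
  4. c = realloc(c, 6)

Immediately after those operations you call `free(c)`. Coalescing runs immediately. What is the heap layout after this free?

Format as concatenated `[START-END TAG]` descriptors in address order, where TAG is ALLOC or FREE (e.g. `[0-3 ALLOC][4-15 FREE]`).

Op 1: a = malloc(4) -> a = 0; heap: [0-3 ALLOC][4-24 FREE]
Op 2: b = malloc(2) -> b = 4; heap: [0-3 ALLOC][4-5 ALLOC][6-24 FREE]
Op 3: c = malloc(8) -> c = 6; heap: [0-3 ALLOC][4-5 ALLOC][6-13 ALLOC][14-24 FREE]
Op 4: c = realloc(c, 6) -> c = 6; heap: [0-3 ALLOC][4-5 ALLOC][6-11 ALLOC][12-24 FREE]
free(c): c = 6 -> block [6-11 ALLOC]; mark free, coalesce with adjacent free neighbors -> [0-3 ALLOC][4-5 ALLOC][6-24 FREE]

Answer: [0-3 ALLOC][4-5 ALLOC][6-24 FREE]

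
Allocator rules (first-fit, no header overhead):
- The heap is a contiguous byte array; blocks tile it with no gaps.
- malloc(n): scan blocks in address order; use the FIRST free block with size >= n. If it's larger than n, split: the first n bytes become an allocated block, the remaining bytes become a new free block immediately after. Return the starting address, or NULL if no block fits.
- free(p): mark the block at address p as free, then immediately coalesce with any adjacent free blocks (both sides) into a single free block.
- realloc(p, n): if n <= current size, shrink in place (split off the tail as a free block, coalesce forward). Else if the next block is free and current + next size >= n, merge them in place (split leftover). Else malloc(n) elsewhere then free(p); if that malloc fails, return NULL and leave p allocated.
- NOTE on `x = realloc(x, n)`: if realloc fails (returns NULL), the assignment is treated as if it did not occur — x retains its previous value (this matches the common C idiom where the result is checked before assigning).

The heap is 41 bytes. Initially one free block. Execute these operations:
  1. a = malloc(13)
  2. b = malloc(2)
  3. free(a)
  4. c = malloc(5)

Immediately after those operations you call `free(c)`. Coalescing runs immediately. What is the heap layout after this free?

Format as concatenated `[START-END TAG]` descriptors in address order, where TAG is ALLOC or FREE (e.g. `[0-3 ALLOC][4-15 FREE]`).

Op 1: a = malloc(13) -> a = 0; heap: [0-12 ALLOC][13-40 FREE]
Op 2: b = malloc(2) -> b = 13; heap: [0-12 ALLOC][13-14 ALLOC][15-40 FREE]
Op 3: free(a) -> (freed a); heap: [0-12 FREE][13-14 ALLOC][15-40 FREE]
Op 4: c = malloc(5) -> c = 0; heap: [0-4 ALLOC][5-12 FREE][13-14 ALLOC][15-40 FREE]
free(c): c = 0 -> block [0-4 ALLOC]; mark free, coalesce with adjacent free neighbors -> [0-12 FREE][13-14 ALLOC][15-40 FREE]

Answer: [0-12 FREE][13-14 ALLOC][15-40 FREE]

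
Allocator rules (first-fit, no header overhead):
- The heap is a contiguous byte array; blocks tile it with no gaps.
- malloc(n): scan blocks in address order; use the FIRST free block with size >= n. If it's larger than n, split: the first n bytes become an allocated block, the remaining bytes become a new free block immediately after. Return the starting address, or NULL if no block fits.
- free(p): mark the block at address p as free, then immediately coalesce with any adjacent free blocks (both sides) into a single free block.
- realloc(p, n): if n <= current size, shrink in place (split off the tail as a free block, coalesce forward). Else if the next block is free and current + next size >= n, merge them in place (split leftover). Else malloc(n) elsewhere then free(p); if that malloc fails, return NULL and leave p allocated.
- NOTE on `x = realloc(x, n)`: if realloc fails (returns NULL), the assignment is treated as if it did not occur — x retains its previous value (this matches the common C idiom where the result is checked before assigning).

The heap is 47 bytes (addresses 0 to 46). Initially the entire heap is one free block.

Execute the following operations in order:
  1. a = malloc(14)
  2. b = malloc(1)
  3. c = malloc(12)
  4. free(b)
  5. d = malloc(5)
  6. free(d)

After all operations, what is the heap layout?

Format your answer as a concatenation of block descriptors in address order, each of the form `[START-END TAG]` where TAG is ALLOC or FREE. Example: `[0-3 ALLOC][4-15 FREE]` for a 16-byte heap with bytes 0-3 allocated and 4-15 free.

Answer: [0-13 ALLOC][14-14 FREE][15-26 ALLOC][27-46 FREE]

Derivation:
Op 1: a = malloc(14) -> a = 0; heap: [0-13 ALLOC][14-46 FREE]
Op 2: b = malloc(1) -> b = 14; heap: [0-13 ALLOC][14-14 ALLOC][15-46 FREE]
Op 3: c = malloc(12) -> c = 15; heap: [0-13 ALLOC][14-14 ALLOC][15-26 ALLOC][27-46 FREE]
Op 4: free(b) -> (freed b); heap: [0-13 ALLOC][14-14 FREE][15-26 ALLOC][27-46 FREE]
Op 5: d = malloc(5) -> d = 27; heap: [0-13 ALLOC][14-14 FREE][15-26 ALLOC][27-31 ALLOC][32-46 FREE]
Op 6: free(d) -> (freed d); heap: [0-13 ALLOC][14-14 FREE][15-26 ALLOC][27-46 FREE]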